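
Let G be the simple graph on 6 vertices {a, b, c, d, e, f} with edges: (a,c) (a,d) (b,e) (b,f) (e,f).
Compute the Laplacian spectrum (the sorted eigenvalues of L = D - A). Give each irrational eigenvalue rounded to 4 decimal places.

Each diagonal entry of L is the vertex degree and each off-diagonal entry is -1 where an edge is present, 0 otherwise; in the order [a, b, c, d, e, f] the diagonal is [2, 2, 1, 1, 2, 2]. The multiplicity of 0 as a Laplacian eigenvalue equals the number of connected components. The 2 zero eigenvalues correspond to the 2 connected components.

[0, 0, 1, 3, 3, 3]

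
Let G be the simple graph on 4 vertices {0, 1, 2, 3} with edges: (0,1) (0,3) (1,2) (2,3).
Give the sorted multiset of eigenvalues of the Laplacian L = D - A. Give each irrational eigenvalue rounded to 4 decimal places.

[0, 2, 2, 4]

With the vertex order [0, 1, 2, 3], the degrees are [2, 2, 2, 2], giving D = diag(2, 2, 2, 2) and L = D - A. L is symmetric positive semidefinite, so every eigenvalue is real and nonnegative. There is one zero in the spectrum, matching the 1 component.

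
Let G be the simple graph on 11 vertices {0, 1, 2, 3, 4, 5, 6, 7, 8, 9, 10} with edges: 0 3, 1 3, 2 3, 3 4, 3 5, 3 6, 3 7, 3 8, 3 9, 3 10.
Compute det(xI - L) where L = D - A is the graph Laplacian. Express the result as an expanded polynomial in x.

Reading degrees in the order [0, 1, 2, 3, 4, 5, 6, 7, 8, 9, 10] gives [1, 1, 1, 10, 1, 1, 1, 1, 1, 1, 1]; set D = diag(1, 1, 1, 10, 1, 1, 1, 1, 1, 1, 1) and form L = D - A. L has integer entries, so p(x) = det(xI - L) has integer coefficients. Expanding the determinant yields x^11 - 20x^10 + 135x^9 - 480x^8 + 1050x^7 - 1512x^6 + 1470x^5 - 960x^4 + 405x^3 - 100x^2 + 11x. Since p(0) = det(-L) = 0, x divides p(x). There is one zero in the spectrum, matching the 1 component.

x^11 - 20x^10 + 135x^9 - 480x^8 + 1050x^7 - 1512x^6 + 1470x^5 - 960x^4 + 405x^3 - 100x^2 + 11x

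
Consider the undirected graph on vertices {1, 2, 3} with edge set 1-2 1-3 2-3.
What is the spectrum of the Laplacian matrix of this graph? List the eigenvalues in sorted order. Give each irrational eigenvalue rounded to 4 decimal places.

[0, 3, 3]

Reading degrees in the order [1, 2, 3] gives [2, 2, 2]; set D = diag(2, 2, 2) and form L = D - A. The multiplicity of 0 as a Laplacian eigenvalue equals the number of connected components. The eigenvalues sum to 6, which equals trace(L) = 2|E|.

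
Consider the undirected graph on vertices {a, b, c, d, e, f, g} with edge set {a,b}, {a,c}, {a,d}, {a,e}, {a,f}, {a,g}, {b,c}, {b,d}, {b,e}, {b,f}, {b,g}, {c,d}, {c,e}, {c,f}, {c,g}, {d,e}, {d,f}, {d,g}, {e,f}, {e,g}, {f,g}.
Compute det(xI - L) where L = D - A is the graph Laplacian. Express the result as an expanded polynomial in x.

x^7 - 42x^6 + 735x^5 - 6860x^4 + 36015x^3 - 100842x^2 + 117649x

With the vertex order [a, b, c, d, e, f, g], the degrees are [6, 6, 6, 6, 6, 6, 6], giving D = diag(6, 6, 6, 6, 6, 6, 6) and L = D - A. Computing det(xI - L) by cofactor expansion (or equivalently via sum-over-permutations) gives x^7 - 42x^6 + 735x^5 - 6860x^4 + 36015x^3 - 100842x^2 + 117649x. The constant term is 0 because L is singular (the all-ones vector lies in its kernel).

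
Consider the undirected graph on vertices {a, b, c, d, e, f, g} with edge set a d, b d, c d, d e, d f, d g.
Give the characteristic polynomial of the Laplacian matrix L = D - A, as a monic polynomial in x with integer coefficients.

x^7 - 12x^6 + 45x^5 - 80x^4 + 75x^3 - 36x^2 + 7x

Reading degrees in the order [a, b, c, d, e, f, g] gives [1, 1, 1, 6, 1, 1, 1]; set D = diag(1, 1, 1, 6, 1, 1, 1) and form L = D - A. Computing det(xI - L) by cofactor expansion (or equivalently via sum-over-permutations) gives x^7 - 12x^6 + 45x^5 - 80x^4 + 75x^3 - 36x^2 + 7x. Since p(0) = det(-L) = 0, x divides p(x). The eigenvalues sum to 12, which equals trace(L) = 2|E|.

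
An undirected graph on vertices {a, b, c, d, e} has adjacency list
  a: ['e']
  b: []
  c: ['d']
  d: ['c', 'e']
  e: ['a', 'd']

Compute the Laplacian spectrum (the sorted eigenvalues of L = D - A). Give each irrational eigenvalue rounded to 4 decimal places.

[0, 0, 0.5858, 2, 3.4142]

Reading degrees in the order [a, b, c, d, e] gives [1, 0, 1, 2, 2]; set D = diag(1, 0, 1, 2, 2) and form L = D - A. Since every row of L sums to 0, the all-ones vector is in the kernel and 0 is an eigenvalue. The 2 zero eigenvalues correspond to the 2 connected components. There are 2 zeros in the spectrum, matching the 2 components.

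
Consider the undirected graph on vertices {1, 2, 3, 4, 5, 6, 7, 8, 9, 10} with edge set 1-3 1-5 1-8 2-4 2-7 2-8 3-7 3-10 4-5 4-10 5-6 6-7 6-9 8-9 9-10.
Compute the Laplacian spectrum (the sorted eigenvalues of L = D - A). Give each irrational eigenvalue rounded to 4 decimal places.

[0, 2, 2, 2, 2, 2, 5, 5, 5, 5]

With the vertex order [1, 2, 3, 4, 5, 6, 7, 8, 9, 10], the degrees are [3, 3, 3, 3, 3, 3, 3, 3, 3, 3], giving D = diag(3, 3, 3, 3, 3, 3, 3, 3, 3, 3) and L = D - A. Since every row of L sums to 0, the all-ones vector is in the kernel and 0 is an eigenvalue. The single zero eigenvalue shows the graph is connected. By the matrix-tree theorem the graph has (1/10) * product of the nonzero eigenvalues = 2000 spanning trees.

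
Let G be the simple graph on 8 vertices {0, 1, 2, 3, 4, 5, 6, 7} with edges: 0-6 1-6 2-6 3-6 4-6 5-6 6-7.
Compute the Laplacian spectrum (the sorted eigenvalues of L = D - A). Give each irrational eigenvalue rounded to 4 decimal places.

[0, 1, 1, 1, 1, 1, 1, 8]

With the vertex order [0, 1, 2, 3, 4, 5, 6, 7], the degrees are [1, 1, 1, 1, 1, 1, 7, 1], giving D = diag(1, 1, 1, 1, 1, 1, 7, 1) and L = D - A. Since every row of L sums to 0, the all-ones vector is in the kernel and 0 is an eigenvalue. By the matrix-tree theorem the graph has (1/8) * product of the nonzero eigenvalues = 1 spanning tree.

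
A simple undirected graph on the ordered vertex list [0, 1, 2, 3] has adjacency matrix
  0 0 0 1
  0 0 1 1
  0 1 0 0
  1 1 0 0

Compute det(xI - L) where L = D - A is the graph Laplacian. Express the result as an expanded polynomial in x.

Each diagonal entry of L is the vertex degree and each off-diagonal entry is -1 where an edge is present, 0 otherwise; in the order [0, 1, 2, 3] the diagonal is [1, 2, 1, 2]. Computing det(xI - L) by cofactor expansion (or equivalently via sum-over-permutations) gives x^4 - 6x^3 + 10x^2 - 4x. Since p(0) = det(-L) = 0, x divides p(x). By the matrix-tree theorem the graph has (1/4) * product of the nonzero eigenvalues = 1 spanning tree.

x^4 - 6x^3 + 10x^2 - 4x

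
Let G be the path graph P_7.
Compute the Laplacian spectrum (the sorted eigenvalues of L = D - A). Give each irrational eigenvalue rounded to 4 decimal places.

The graph has 7 vertices and degree multiset [2, 2, 2, 2, 2, 1, 1]; D is the diagonal matrix of degrees and L = D - A. L is symmetric positive semidefinite, so every eigenvalue is real and nonnegative. The single zero eigenvalue shows the graph is connected. By the matrix-tree theorem the graph has (1/7) * product of the nonzero eigenvalues = 1 spanning tree.

[0, 0.1981, 0.7530, 1.5550, 2.4450, 3.2470, 3.8019]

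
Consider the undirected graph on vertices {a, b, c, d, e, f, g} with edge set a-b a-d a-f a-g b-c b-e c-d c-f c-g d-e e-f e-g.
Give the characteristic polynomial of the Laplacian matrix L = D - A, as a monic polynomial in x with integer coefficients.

x^7 - 24x^6 + 234x^5 - 1192x^4 + 3357x^3 - 4968x^2 + 3024x

Reading degrees in the order [a, b, c, d, e, f, g] gives [4, 3, 4, 3, 4, 3, 3]; set D = diag(4, 3, 4, 3, 4, 3, 3) and form L = D - A. The eigenvalues of L are [0, 3, 3, 3, 4, 4, 7]; the characteristic polynomial is the product of (x - lambda_i), which multiplies out to x^7 - 24x^6 + 234x^5 - 1192x^4 + 3357x^3 - 4968x^2 + 3024x. The coefficient of x^6 equals -trace(L) = -24, matching the sum of degrees. There is one zero in the spectrum, matching the 1 component. The largest eigenvalue, 7, is at most the vertex count 7.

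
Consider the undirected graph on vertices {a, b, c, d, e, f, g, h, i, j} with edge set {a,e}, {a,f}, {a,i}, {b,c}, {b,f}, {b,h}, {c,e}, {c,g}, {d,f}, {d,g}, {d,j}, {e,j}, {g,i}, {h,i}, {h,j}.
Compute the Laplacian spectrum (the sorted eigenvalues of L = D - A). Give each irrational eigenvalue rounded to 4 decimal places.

[0, 2, 2, 2, 2, 2, 5, 5, 5, 5]

Reading degrees in the order [a, b, c, d, e, f, g, h, i, j] gives [3, 3, 3, 3, 3, 3, 3, 3, 3, 3]; set D = diag(3, 3, 3, 3, 3, 3, 3, 3, 3, 3) and form L = D - A. The multiplicity of 0 as a Laplacian eigenvalue equals the number of connected components. The single zero eigenvalue shows the graph is connected. By the matrix-tree theorem the graph has (1/10) * product of the nonzero eigenvalues = 2000 spanning trees.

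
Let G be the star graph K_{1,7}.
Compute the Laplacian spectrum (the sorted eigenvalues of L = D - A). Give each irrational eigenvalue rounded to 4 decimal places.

The graph has 8 vertices and degree multiset [7, 1, 1, 1, 1, 1, 1, 1]; D is the diagonal matrix of degrees and L = D - A. Since every row of L sums to 0, the all-ones vector is in the kernel and 0 is an eigenvalue. There is one zero in the spectrum, matching the 1 component. The eigenvalues sum to 14, which equals trace(L) = 2|E|.

[0, 1, 1, 1, 1, 1, 1, 8]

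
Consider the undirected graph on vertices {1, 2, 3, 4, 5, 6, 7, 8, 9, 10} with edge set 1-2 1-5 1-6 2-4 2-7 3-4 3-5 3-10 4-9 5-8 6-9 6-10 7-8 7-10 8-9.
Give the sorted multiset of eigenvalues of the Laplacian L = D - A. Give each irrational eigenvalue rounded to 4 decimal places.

[0, 2, 2, 2, 2, 2, 5, 5, 5, 5]

With the vertex order [1, 2, 3, 4, 5, 6, 7, 8, 9, 10], the degrees are [3, 3, 3, 3, 3, 3, 3, 3, 3, 3], giving D = diag(3, 3, 3, 3, 3, 3, 3, 3, 3, 3) and L = D - A. The multiplicity of 0 as a Laplacian eigenvalue equals the number of connected components. The single zero eigenvalue shows the graph is connected. There is one zero in the spectrum, matching the 1 component. The eigenvalues sum to 30, which equals trace(L) = 2|E|.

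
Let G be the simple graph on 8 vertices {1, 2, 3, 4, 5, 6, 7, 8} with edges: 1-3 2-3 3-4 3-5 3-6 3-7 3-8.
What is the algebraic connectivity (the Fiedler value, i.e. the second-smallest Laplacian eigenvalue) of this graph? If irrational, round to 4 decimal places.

With the vertex order [1, 2, 3, 4, 5, 6, 7, 8], the degrees are [1, 1, 7, 1, 1, 1, 1, 1], giving D = diag(1, 1, 7, 1, 1, 1, 1, 1) and L = D - A. The sorted Laplacian eigenvalues are [0, 1, 1, 1, 1, 1, 1, 8]; the algebraic connectivity is the second entry, 1.

1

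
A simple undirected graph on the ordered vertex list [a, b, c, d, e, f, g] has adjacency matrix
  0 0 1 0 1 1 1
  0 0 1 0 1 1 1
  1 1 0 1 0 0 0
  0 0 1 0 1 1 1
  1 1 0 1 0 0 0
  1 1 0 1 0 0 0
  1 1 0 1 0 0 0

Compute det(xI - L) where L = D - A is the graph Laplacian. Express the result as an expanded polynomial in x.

x^7 - 24x^6 + 234x^5 - 1192x^4 + 3357x^3 - 4968x^2 + 3024x

Reading degrees in the order [a, b, c, d, e, f, g] gives [4, 4, 3, 4, 3, 3, 3]; set D = diag(4, 4, 3, 4, 3, 3, 3) and form L = D - A. The eigenvalues of L are [0, 3, 3, 3, 4, 4, 7]; the characteristic polynomial is the product of (x - lambda_i), which multiplies out to x^7 - 24x^6 + 234x^5 - 1192x^4 + 3357x^3 - 4968x^2 + 3024x. Since p(0) = det(-L) = 0, x divides p(x).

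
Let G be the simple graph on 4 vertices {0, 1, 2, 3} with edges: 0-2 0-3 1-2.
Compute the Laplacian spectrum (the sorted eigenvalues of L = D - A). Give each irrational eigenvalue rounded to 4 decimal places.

[0, 0.5858, 2, 3.4142]

Each diagonal entry of L is the vertex degree and each off-diagonal entry is -1 where an edge is present, 0 otherwise; in the order [0, 1, 2, 3] the diagonal is [2, 1, 2, 1]. The multiplicity of 0 as a Laplacian eigenvalue equals the number of connected components.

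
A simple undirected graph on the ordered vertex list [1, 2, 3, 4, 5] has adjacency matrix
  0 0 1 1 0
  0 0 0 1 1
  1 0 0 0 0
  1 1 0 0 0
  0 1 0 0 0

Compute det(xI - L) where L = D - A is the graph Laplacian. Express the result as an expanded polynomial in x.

Each diagonal entry of L is the vertex degree and each off-diagonal entry is -1 where an edge is present, 0 otherwise; in the order [1, 2, 3, 4, 5] the diagonal is [2, 2, 1, 2, 1]. Computing det(xI - L) by cofactor expansion (or equivalently via sum-over-permutations) gives x^5 - 8x^4 + 21x^3 - 20x^2 + 5x. The coefficient of x^4 equals -trace(L) = -8, matching the sum of degrees. There is one zero in the spectrum, matching the 1 component.

x^5 - 8x^4 + 21x^3 - 20x^2 + 5x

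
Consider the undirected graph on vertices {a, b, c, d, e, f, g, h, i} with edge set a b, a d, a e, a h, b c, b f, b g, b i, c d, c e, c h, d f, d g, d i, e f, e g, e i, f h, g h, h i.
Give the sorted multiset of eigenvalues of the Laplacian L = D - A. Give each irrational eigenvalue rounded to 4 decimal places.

[0, 4, 4, 4, 4, 5, 5, 5, 9]

Each diagonal entry of L is the vertex degree and each off-diagonal entry is -1 where an edge is present, 0 otherwise; in the order [a, b, c, d, e, f, g, h, i] the diagonal is [4, 5, 4, 5, 5, 4, 4, 5, 4]. Since every row of L sums to 0, the all-ones vector is in the kernel and 0 is an eigenvalue. The single zero eigenvalue shows the graph is connected. The largest eigenvalue, 9, is at most the vertex count 9. There is one zero in the spectrum, matching the 1 component.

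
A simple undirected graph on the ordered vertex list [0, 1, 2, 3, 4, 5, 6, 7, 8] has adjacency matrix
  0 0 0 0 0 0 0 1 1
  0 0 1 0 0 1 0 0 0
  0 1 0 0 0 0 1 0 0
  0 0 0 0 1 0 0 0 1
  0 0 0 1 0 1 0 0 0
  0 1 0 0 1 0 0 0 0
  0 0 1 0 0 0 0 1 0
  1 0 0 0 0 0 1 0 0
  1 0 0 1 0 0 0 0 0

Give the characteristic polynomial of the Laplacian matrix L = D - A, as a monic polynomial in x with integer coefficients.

Reading degrees in the order [0, 1, 2, 3, 4, 5, 6, 7, 8] gives [2, 2, 2, 2, 2, 2, 2, 2, 2]; set D = diag(2, 2, 2, 2, 2, 2, 2, 2, 2) and form L = D - A. Computing det(xI - L) by cofactor expansion (or equivalently via sum-over-permutations) gives x^9 - 18x^8 + 135x^7 - 546x^6 + 1287x^5 - 1782x^4 + 1386x^3 - 540x^2 + 81x. The constant term is 0 because L is singular (the all-ones vector lies in its kernel). The largest eigenvalue, 3.8794, is at most the vertex count 9.

x^9 - 18x^8 + 135x^7 - 546x^6 + 1287x^5 - 1782x^4 + 1386x^3 - 540x^2 + 81x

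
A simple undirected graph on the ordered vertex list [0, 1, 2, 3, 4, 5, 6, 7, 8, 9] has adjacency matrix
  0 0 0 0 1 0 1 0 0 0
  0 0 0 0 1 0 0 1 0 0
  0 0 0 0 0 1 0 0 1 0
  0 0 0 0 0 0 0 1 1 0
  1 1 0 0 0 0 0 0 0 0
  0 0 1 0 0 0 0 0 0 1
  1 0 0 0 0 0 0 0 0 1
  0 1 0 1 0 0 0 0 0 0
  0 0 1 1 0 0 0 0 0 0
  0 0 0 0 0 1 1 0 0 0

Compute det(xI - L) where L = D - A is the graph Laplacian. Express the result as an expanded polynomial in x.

x^10 - 20x^9 + 170x^8 - 800x^7 + 2275x^6 - 4004x^5 + 4290x^4 - 2640x^3 + 825x^2 - 100x

With the vertex order [0, 1, 2, 3, 4, 5, 6, 7, 8, 9], the degrees are [2, 2, 2, 2, 2, 2, 2, 2, 2, 2], giving D = diag(2, 2, 2, 2, 2, 2, 2, 2, 2, 2) and L = D - A. Computing det(xI - L) by cofactor expansion (or equivalently via sum-over-permutations) gives x^10 - 20x^9 + 170x^8 - 800x^7 + 2275x^6 - 4004x^5 + 4290x^4 - 2640x^3 + 825x^2 - 100x. Since p(0) = det(-L) = 0, x divides p(x). By the matrix-tree theorem the graph has (1/10) * product of the nonzero eigenvalues = 10 spanning trees. The eigenvalues sum to 20, which equals trace(L) = 2|E|.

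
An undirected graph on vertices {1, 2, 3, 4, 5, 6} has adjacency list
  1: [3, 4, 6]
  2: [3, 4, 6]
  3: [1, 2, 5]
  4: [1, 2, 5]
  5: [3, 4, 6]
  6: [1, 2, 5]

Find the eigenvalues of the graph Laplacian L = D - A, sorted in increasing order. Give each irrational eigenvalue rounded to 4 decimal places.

With the vertex order [1, 2, 3, 4, 5, 6], the degrees are [3, 3, 3, 3, 3, 3], giving D = diag(3, 3, 3, 3, 3, 3) and L = D - A. The multiplicity of 0 as a Laplacian eigenvalue equals the number of connected components. The single zero eigenvalue shows the graph is connected.

[0, 3, 3, 3, 3, 6]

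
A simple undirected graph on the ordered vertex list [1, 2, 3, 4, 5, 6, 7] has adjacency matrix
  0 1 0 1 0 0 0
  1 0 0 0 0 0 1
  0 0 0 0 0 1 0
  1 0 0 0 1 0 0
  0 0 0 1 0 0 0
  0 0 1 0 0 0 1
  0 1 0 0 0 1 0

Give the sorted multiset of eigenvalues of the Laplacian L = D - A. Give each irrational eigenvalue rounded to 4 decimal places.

[0, 0.1981, 0.7530, 1.5550, 2.4450, 3.2470, 3.8019]

With the vertex order [1, 2, 3, 4, 5, 6, 7], the degrees are [2, 2, 1, 2, 1, 2, 2], giving D = diag(2, 2, 1, 2, 1, 2, 2) and L = D - A. L is symmetric positive semidefinite, so every eigenvalue is real and nonnegative. The single zero eigenvalue shows the graph is connected. The eigenvalues sum to 12, which equals trace(L) = 2|E|.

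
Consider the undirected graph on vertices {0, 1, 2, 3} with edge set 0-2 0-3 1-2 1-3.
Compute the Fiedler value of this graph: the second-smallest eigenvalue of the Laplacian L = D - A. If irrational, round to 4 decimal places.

2

With the vertex order [0, 1, 2, 3], the degrees are [2, 2, 2, 2], giving D = diag(2, 2, 2, 2) and L = D - A. The sorted Laplacian eigenvalues are [0, 2, 2, 4]; the algebraic connectivity is the second entry, 2.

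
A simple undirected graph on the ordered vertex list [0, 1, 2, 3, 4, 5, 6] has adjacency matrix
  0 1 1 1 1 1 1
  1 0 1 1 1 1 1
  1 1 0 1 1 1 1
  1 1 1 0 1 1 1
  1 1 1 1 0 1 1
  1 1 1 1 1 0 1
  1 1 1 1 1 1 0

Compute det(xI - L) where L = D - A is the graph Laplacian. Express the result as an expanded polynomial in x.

Reading degrees in the order [0, 1, 2, 3, 4, 5, 6] gives [6, 6, 6, 6, 6, 6, 6]; set D = diag(6, 6, 6, 6, 6, 6, 6) and form L = D - A. L has integer entries, so p(x) = det(xI - L) has integer coefficients. Expanding the determinant yields x^7 - 42x^6 + 735x^5 - 6860x^4 + 36015x^3 - 100842x^2 + 117649x. The constant term is 0 because L is singular (the all-ones vector lies in its kernel).

x^7 - 42x^6 + 735x^5 - 6860x^4 + 36015x^3 - 100842x^2 + 117649x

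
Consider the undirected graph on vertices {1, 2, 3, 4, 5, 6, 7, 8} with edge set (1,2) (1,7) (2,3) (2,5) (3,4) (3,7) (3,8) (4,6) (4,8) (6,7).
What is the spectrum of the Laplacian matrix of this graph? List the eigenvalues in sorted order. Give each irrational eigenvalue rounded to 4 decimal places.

With the vertex order [1, 2, 3, 4, 5, 6, 7, 8], the degrees are [2, 3, 4, 3, 1, 2, 3, 2], giving D = diag(2, 3, 4, 3, 1, 2, 3, 2) and L = D - A. L is symmetric positive semidefinite, so every eigenvalue is real and nonnegative. The largest eigenvalue, 5.6855, is at most the vertex count 8.

[0, 0.5858, 1.2509, 1.7287, 3.3349, 3.4142, 4, 5.6855]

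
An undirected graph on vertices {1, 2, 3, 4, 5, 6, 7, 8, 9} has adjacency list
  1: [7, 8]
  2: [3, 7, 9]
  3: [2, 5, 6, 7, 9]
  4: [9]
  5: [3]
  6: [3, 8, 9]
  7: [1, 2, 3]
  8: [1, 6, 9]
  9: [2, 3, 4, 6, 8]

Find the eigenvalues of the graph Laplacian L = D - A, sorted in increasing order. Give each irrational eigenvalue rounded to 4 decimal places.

[0, 0.7849, 0.9316, 1.8973, 1.8995, 3.8219, 4.4504, 5.7207, 6.4938]

With the vertex order [1, 2, 3, 4, 5, 6, 7, 8, 9], the degrees are [2, 3, 5, 1, 1, 3, 3, 3, 5], giving D = diag(2, 3, 5, 1, 1, 3, 3, 3, 5) and L = D - A. The multiplicity of 0 as a Laplacian eigenvalue equals the number of connected components. The eigenvalues sum to 26, which equals trace(L) = 2|E|.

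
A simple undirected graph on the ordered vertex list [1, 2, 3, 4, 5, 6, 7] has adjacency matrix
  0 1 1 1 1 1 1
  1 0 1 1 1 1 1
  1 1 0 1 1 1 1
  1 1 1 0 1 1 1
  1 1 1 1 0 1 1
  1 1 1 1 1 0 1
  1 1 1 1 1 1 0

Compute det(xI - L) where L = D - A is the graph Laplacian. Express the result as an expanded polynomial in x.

x^7 - 42x^6 + 735x^5 - 6860x^4 + 36015x^3 - 100842x^2 + 117649x

Each diagonal entry of L is the vertex degree and each off-diagonal entry is -1 where an edge is present, 0 otherwise; in the order [1, 2, 3, 4, 5, 6, 7] the diagonal is [6, 6, 6, 6, 6, 6, 6]. The eigenvalues of L are [0, 7, 7, 7, 7, 7, 7]; the characteristic polynomial is the product of (x - lambda_i), which multiplies out to x^7 - 42x^6 + 735x^5 - 6860x^4 + 36015x^3 - 100842x^2 + 117649x. The coefficient of x^6 equals -trace(L) = -42, matching the sum of degrees.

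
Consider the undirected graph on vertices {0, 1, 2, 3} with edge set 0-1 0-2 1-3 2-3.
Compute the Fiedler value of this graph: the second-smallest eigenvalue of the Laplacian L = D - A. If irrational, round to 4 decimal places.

Reading degrees in the order [0, 1, 2, 3] gives [2, 2, 2, 2]; set D = diag(2, 2, 2, 2) and form L = D - A. The sorted Laplacian eigenvalues are [0, 2, 2, 4]; the algebraic connectivity is the second entry, 2. The largest eigenvalue, 4, is at most the vertex count 4. By the matrix-tree theorem the graph has (1/4) * product of the nonzero eigenvalues = 4 spanning trees.

2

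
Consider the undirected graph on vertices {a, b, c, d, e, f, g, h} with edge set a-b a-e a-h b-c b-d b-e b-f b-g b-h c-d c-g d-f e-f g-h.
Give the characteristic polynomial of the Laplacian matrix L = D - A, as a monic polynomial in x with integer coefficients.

Each diagonal entry of L is the vertex degree and each off-diagonal entry is -1 where an edge is present, 0 otherwise; in the order [a, b, c, d, e, f, g, h] the diagonal is [3, 7, 3, 3, 3, 3, 3, 3]. L has integer entries, so p(x) = det(xI - L) has integer coefficients. Expanding the determinant yields x^8 - 28x^7 + 322x^6 - 1974x^5 + 6965x^4 - 14126x^3 + 15225x^2 - 6728x. The constant term is 0 because L is singular (the all-ones vector lies in its kernel). The largest eigenvalue, 8, is at most the vertex count 8. There is one zero in the spectrum, matching the 1 component.

x^8 - 28x^7 + 322x^6 - 1974x^5 + 6965x^4 - 14126x^3 + 15225x^2 - 6728x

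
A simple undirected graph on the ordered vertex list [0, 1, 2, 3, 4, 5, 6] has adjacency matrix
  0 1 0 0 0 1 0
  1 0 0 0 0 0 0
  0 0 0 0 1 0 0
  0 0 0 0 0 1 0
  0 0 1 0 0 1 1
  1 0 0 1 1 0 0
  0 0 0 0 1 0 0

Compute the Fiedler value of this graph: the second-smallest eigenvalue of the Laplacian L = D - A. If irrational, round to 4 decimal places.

With the vertex order [0, 1, 2, 3, 4, 5, 6], the degrees are [2, 1, 1, 1, 3, 3, 1], giving D = diag(2, 1, 1, 1, 3, 3, 1) and L = D - A. Computing the eigenvalues of L and sorting gives [0, 0.3217, 0.6802, 1, 2.1397, 3.2297, 4.6287]. The Fiedler value lambda_2 = 0.3217 is strictly positive, so the graph is connected.

0.3217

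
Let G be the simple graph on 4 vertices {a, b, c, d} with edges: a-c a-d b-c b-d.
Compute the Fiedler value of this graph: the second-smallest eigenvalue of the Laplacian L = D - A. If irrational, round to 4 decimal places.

Each diagonal entry of L is the vertex degree and each off-diagonal entry is -1 where an edge is present, 0 otherwise; in the order [a, b, c, d] the diagonal is [2, 2, 2, 2]. The smallest Laplacian eigenvalue is always 0. The next one, lambda_2 = 2, measures how hard the graph is to disconnect: larger values mean better connectivity. There is one zero in the spectrum, matching the 1 component. The largest eigenvalue, 4, is at most the vertex count 4.

2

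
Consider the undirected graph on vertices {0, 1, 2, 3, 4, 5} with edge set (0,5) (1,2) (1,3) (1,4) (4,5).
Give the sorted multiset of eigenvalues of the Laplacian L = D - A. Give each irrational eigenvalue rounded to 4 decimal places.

With the vertex order [0, 1, 2, 3, 4, 5], the degrees are [1, 3, 1, 1, 2, 2], giving D = diag(1, 3, 1, 1, 2, 2) and L = D - A. The multiplicity of 0 as a Laplacian eigenvalue equals the number of connected components.

[0, 0.3249, 1, 1.4608, 3, 4.2143]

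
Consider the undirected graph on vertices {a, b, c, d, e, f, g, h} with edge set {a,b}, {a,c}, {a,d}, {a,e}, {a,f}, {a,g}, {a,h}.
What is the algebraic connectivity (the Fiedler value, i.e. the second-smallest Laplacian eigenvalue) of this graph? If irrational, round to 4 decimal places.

1

With the vertex order [a, b, c, d, e, f, g, h], the degrees are [7, 1, 1, 1, 1, 1, 1, 1], giving D = diag(7, 1, 1, 1, 1, 1, 1, 1) and L = D - A. The sorted Laplacian eigenvalues are [0, 1, 1, 1, 1, 1, 1, 8]; the algebraic connectivity is the second entry, 1.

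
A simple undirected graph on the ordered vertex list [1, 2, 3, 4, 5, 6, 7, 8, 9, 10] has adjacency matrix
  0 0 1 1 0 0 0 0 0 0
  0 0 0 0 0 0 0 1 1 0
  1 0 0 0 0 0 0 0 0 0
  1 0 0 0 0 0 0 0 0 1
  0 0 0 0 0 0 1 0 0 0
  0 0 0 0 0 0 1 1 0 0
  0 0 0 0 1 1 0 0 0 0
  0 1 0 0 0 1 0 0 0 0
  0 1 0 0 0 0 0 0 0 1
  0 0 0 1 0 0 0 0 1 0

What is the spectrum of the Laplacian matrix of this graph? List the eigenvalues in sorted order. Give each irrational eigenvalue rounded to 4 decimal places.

Reading degrees in the order [1, 2, 3, 4, 5, 6, 7, 8, 9, 10] gives [2, 2, 1, 2, 1, 2, 2, 2, 2, 2]; set D = diag(2, 2, 1, 2, 1, 2, 2, 2, 2, 2) and form L = D - A. Diagonalising L (or applying a numerical eigensolver to the 10x10 matrix) gives the spectrum above. The eigenvalues sum to 18, which equals trace(L) = 2|E|.

[0, 0.0979, 0.3820, 0.8244, 1.3820, 2, 2.6180, 3.1756, 3.6180, 3.9021]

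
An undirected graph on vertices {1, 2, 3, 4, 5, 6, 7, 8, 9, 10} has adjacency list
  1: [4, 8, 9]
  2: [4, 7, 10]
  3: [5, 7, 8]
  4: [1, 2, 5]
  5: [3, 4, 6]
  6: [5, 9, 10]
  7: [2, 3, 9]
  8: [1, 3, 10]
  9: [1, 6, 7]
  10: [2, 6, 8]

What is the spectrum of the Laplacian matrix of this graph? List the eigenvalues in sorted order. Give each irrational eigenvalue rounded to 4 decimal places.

[0, 2, 2, 2, 2, 2, 5, 5, 5, 5]

With the vertex order [1, 2, 3, 4, 5, 6, 7, 8, 9, 10], the degrees are [3, 3, 3, 3, 3, 3, 3, 3, 3, 3], giving D = diag(3, 3, 3, 3, 3, 3, 3, 3, 3, 3) and L = D - A. Diagonalising L (or applying a numerical eigensolver to the 10x10 matrix) gives the spectrum above.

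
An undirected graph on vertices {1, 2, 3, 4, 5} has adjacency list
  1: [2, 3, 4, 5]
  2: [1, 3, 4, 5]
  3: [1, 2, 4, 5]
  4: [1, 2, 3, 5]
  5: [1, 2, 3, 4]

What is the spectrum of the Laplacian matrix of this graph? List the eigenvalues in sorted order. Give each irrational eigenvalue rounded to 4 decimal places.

Each diagonal entry of L is the vertex degree and each off-diagonal entry is -1 where an edge is present, 0 otherwise; in the order [1, 2, 3, 4, 5] the diagonal is [4, 4, 4, 4, 4]. The multiplicity of 0 as a Laplacian eigenvalue equals the number of connected components. The single zero eigenvalue shows the graph is connected. The largest eigenvalue, 5, is at most the vertex count 5. There is one zero in the spectrum, matching the 1 component.

[0, 5, 5, 5, 5]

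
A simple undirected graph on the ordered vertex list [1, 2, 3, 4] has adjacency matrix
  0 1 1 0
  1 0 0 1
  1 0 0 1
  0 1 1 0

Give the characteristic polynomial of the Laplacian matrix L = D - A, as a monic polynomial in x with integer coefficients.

Reading degrees in the order [1, 2, 3, 4] gives [2, 2, 2, 2]; set D = diag(2, 2, 2, 2) and form L = D - A. The eigenvalues of L are [0, 2, 2, 4]; the characteristic polynomial is the product of (x - lambda_i), which multiplies out to x^4 - 8x^3 + 20x^2 - 16x. The coefficient of x^3 equals -trace(L) = -8, matching the sum of degrees. The eigenvalues sum to 8, which equals trace(L) = 2|E|. There is one zero in the spectrum, matching the 1 component.

x^4 - 8x^3 + 20x^2 - 16x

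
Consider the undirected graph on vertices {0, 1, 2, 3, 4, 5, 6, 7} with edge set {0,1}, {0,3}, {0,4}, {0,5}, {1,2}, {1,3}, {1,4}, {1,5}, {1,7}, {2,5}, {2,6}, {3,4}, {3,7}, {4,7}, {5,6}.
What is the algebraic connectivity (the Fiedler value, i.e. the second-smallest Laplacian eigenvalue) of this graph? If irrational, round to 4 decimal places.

0.9926

Each diagonal entry of L is the vertex degree and each off-diagonal entry is -1 where an edge is present, 0 otherwise; in the order [0, 1, 2, 3, 4, 5, 6, 7] the diagonal is [4, 6, 3, 4, 4, 4, 2, 3]. Computing the eigenvalues of L and sorting gives [0, 0.9926, 3.1144, 3.4981, 4.5524, 5, 5.7542, 7.0883]. The Fiedler value lambda_2 = 0.9926 is strictly positive, so the graph is connected. There is one zero in the spectrum, matching the 1 component.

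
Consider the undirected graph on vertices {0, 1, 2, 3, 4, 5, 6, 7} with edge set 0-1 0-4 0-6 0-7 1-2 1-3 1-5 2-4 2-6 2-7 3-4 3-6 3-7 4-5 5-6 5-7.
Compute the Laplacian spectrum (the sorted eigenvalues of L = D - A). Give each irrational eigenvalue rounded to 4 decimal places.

Each diagonal entry of L is the vertex degree and each off-diagonal entry is -1 where an edge is present, 0 otherwise; in the order [0, 1, 2, 3, 4, 5, 6, 7] the diagonal is [4, 4, 4, 4, 4, 4, 4, 4]. Diagonalising L (or applying a numerical eigensolver to the 8x8 matrix) gives the spectrum above. There is one zero in the spectrum, matching the 1 component.

[0, 4, 4, 4, 4, 4, 4, 8]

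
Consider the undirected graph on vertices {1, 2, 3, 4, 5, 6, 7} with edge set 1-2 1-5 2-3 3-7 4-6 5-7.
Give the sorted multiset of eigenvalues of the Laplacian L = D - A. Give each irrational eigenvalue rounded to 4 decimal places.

Each diagonal entry of L is the vertex degree and each off-diagonal entry is -1 where an edge is present, 0 otherwise; in the order [1, 2, 3, 4, 5, 6, 7] the diagonal is [2, 2, 2, 1, 2, 1, 2]. L is symmetric positive semidefinite, so every eigenvalue is real and nonnegative. The 2 zero eigenvalues correspond to the 2 connected components.

[0, 0, 1.3820, 1.3820, 2, 3.6180, 3.6180]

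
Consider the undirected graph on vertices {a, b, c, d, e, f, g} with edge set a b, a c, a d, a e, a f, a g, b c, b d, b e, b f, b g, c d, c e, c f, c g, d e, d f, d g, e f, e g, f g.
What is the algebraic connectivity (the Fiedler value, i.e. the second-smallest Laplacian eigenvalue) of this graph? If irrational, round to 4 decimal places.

Reading degrees in the order [a, b, c, d, e, f, g] gives [6, 6, 6, 6, 6, 6, 6]; set D = diag(6, 6, 6, 6, 6, 6, 6) and form L = D - A. The smallest Laplacian eigenvalue is always 0. The next one, lambda_2 = 7, measures how hard the graph is to disconnect: larger values mean better connectivity. There is one zero in the spectrum, matching the 1 component.

7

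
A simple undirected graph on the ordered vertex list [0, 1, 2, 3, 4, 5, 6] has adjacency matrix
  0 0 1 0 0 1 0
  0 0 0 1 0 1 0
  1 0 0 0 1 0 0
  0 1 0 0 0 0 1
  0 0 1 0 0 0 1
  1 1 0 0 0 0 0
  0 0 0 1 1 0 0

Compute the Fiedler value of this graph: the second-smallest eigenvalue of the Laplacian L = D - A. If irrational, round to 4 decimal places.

0.7530

Each diagonal entry of L is the vertex degree and each off-diagonal entry is -1 where an edge is present, 0 otherwise; in the order [0, 1, 2, 3, 4, 5, 6] the diagonal is [2, 2, 2, 2, 2, 2, 2]. The smallest Laplacian eigenvalue is always 0. The next one, lambda_2 = 0.7530, measures how hard the graph is to disconnect: larger values mean better connectivity. By the matrix-tree theorem the graph has (1/7) * product of the nonzero eigenvalues = 7 spanning trees.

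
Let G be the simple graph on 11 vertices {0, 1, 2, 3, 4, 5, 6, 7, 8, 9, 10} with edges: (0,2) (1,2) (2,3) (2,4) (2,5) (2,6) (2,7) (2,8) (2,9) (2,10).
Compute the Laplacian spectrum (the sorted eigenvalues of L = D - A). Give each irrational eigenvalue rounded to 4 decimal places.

[0, 1, 1, 1, 1, 1, 1, 1, 1, 1, 11]

Reading degrees in the order [0, 1, 2, 3, 4, 5, 6, 7, 8, 9, 10] gives [1, 1, 10, 1, 1, 1, 1, 1, 1, 1, 1]; set D = diag(1, 1, 10, 1, 1, 1, 1, 1, 1, 1, 1) and form L = D - A. The multiplicity of 0 as a Laplacian eigenvalue equals the number of connected components. There is one zero in the spectrum, matching the 1 component. The eigenvalues sum to 20, which equals trace(L) = 2|E|.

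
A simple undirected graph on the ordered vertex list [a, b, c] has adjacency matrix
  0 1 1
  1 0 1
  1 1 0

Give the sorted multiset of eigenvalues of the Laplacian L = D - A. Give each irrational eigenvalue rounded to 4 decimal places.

[0, 3, 3]

With the vertex order [a, b, c], the degrees are [2, 2, 2], giving D = diag(2, 2, 2) and L = D - A. L is symmetric positive semidefinite, so every eigenvalue is real and nonnegative. The single zero eigenvalue shows the graph is connected. There is one zero in the spectrum, matching the 1 component.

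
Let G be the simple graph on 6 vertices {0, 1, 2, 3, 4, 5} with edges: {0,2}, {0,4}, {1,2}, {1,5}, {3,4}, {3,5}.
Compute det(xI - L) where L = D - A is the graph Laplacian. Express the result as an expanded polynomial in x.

Each diagonal entry of L is the vertex degree and each off-diagonal entry is -1 where an edge is present, 0 otherwise; in the order [0, 1, 2, 3, 4, 5] the diagonal is [2, 2, 2, 2, 2, 2]. The eigenvalues of L are [0, 1, 1, 3, 3, 4]; the characteristic polynomial is the product of (x - lambda_i), which multiplies out to x^6 - 12x^5 + 54x^4 - 112x^3 + 105x^2 - 36x. Since p(0) = det(-L) = 0, x divides p(x). There is one zero in the spectrum, matching the 1 component. The largest eigenvalue, 4, is at most the vertex count 6.

x^6 - 12x^5 + 54x^4 - 112x^3 + 105x^2 - 36x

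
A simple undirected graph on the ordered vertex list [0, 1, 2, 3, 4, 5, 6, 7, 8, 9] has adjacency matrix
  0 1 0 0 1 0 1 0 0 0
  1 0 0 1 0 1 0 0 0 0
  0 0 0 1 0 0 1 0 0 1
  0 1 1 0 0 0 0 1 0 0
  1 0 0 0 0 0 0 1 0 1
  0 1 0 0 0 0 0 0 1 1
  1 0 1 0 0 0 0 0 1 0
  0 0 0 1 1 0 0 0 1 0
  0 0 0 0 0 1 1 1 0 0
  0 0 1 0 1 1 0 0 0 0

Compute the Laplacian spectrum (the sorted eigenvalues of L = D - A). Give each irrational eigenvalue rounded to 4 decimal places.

With the vertex order [0, 1, 2, 3, 4, 5, 6, 7, 8, 9], the degrees are [3, 3, 3, 3, 3, 3, 3, 3, 3, 3], giving D = diag(3, 3, 3, 3, 3, 3, 3, 3, 3, 3) and L = D - A. L is symmetric positive semidefinite, so every eigenvalue is real and nonnegative.

[0, 2, 2, 2, 2, 2, 5, 5, 5, 5]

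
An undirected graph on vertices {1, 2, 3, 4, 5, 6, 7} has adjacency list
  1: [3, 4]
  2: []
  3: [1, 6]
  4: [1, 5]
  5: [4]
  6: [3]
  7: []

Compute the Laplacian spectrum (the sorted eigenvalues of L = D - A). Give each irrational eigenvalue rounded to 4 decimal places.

Each diagonal entry of L is the vertex degree and each off-diagonal entry is -1 where an edge is present, 0 otherwise; in the order [1, 2, 3, 4, 5, 6, 7] the diagonal is [2, 0, 2, 2, 1, 1, 0]. Diagonalising L (or applying a numerical eigensolver to the 7x7 matrix) gives the spectrum above. The 3 zero eigenvalues correspond to the 3 connected components. There are 3 zeros in the spectrum, matching the 3 components.

[0, 0, 0, 0.3820, 1.3820, 2.6180, 3.6180]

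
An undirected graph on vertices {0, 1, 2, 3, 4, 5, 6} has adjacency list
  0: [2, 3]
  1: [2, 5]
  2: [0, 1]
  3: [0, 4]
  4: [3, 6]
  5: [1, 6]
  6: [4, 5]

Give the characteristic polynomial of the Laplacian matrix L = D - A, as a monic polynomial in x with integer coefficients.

Each diagonal entry of L is the vertex degree and each off-diagonal entry is -1 where an edge is present, 0 otherwise; in the order [0, 1, 2, 3, 4, 5, 6] the diagonal is [2, 2, 2, 2, 2, 2, 2]. L has integer entries, so p(x) = det(xI - L) has integer coefficients. Expanding the determinant yields x^7 - 14x^6 + 77x^5 - 210x^4 + 294x^3 - 196x^2 + 49x. The coefficient of x^6 equals -trace(L) = -14, matching the sum of degrees. By the matrix-tree theorem the graph has (1/7) * product of the nonzero eigenvalues = 7 spanning trees.

x^7 - 14x^6 + 77x^5 - 210x^4 + 294x^3 - 196x^2 + 49x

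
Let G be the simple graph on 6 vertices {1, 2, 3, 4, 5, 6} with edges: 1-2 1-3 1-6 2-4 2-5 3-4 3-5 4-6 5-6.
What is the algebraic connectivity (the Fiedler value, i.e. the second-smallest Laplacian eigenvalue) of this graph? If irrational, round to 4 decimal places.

Each diagonal entry of L is the vertex degree and each off-diagonal entry is -1 where an edge is present, 0 otherwise; in the order [1, 2, 3, 4, 5, 6] the diagonal is [3, 3, 3, 3, 3, 3]. The sorted Laplacian eigenvalues are [0, 3, 3, 3, 3, 6]; the algebraic connectivity is the second entry, 3. There is one zero in the spectrum, matching the 1 component.

3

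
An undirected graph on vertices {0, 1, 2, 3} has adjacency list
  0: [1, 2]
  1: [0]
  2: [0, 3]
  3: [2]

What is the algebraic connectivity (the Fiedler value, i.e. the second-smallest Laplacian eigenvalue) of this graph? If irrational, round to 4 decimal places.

Each diagonal entry of L is the vertex degree and each off-diagonal entry is -1 where an edge is present, 0 otherwise; in the order [0, 1, 2, 3] the diagonal is [2, 1, 2, 1]. The smallest Laplacian eigenvalue is always 0. The next one, lambda_2 = 0.5858, measures how hard the graph is to disconnect: larger values mean better connectivity. By the matrix-tree theorem the graph has (1/4) * product of the nonzero eigenvalues = 1 spanning tree.

0.5858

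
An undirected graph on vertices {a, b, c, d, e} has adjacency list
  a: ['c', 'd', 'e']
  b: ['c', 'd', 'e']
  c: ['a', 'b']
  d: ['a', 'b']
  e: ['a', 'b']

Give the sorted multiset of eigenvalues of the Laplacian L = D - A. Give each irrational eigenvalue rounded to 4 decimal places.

Each diagonal entry of L is the vertex degree and each off-diagonal entry is -1 where an edge is present, 0 otherwise; in the order [a, b, c, d, e] the diagonal is [3, 3, 2, 2, 2]. L is symmetric positive semidefinite, so every eigenvalue is real and nonnegative. There is one zero in the spectrum, matching the 1 component.

[0, 2, 2, 3, 5]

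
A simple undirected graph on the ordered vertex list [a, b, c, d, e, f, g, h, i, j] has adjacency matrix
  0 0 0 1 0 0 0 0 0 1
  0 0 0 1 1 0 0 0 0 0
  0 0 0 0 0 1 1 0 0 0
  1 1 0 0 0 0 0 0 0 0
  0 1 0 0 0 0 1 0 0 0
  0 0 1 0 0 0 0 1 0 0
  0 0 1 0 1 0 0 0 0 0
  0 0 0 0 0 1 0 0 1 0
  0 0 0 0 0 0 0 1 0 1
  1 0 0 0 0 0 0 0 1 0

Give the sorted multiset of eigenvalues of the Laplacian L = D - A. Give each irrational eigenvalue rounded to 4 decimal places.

Each diagonal entry of L is the vertex degree and each off-diagonal entry is -1 where an edge is present, 0 otherwise; in the order [a, b, c, d, e, f, g, h, i, j] the diagonal is [2, 2, 2, 2, 2, 2, 2, 2, 2, 2]. L is symmetric positive semidefinite, so every eigenvalue is real and nonnegative. The single zero eigenvalue shows the graph is connected.

[0, 0.3820, 0.3820, 1.3820, 1.3820, 2.6180, 2.6180, 3.6180, 3.6180, 4]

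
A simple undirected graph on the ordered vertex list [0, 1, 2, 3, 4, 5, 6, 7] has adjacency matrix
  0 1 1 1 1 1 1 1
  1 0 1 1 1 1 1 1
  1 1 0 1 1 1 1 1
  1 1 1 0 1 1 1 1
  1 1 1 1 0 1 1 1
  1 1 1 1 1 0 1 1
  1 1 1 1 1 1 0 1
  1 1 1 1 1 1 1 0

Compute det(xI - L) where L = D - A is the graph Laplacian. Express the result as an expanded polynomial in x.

x^8 - 56x^7 + 1344x^6 - 17920x^5 + 143360x^4 - 688128x^3 + 1835008x^2 - 2097152x

Reading degrees in the order [0, 1, 2, 3, 4, 5, 6, 7] gives [7, 7, 7, 7, 7, 7, 7, 7]; set D = diag(7, 7, 7, 7, 7, 7, 7, 7) and form L = D - A. L has integer entries, so p(x) = det(xI - L) has integer coefficients. Expanding the determinant yields x^8 - 56x^7 + 1344x^6 - 17920x^5 + 143360x^4 - 688128x^3 + 1835008x^2 - 2097152x. Since p(0) = det(-L) = 0, x divides p(x). The largest eigenvalue, 8, is at most the vertex count 8.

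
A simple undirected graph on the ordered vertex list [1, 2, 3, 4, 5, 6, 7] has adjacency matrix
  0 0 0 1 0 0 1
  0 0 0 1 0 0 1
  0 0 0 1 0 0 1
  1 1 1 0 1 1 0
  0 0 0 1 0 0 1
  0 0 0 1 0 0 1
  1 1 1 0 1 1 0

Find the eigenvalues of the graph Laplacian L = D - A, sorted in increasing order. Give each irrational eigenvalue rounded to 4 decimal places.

Each diagonal entry of L is the vertex degree and each off-diagonal entry is -1 where an edge is present, 0 otherwise; in the order [1, 2, 3, 4, 5, 6, 7] the diagonal is [2, 2, 2, 5, 2, 2, 5]. L is symmetric positive semidefinite, so every eigenvalue is real and nonnegative. The single zero eigenvalue shows the graph is connected.

[0, 2, 2, 2, 2, 5, 7]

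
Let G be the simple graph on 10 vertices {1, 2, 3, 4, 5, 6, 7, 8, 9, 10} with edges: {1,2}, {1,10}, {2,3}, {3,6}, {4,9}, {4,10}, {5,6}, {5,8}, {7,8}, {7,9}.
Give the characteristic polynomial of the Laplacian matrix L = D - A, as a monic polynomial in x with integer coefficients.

x^10 - 20x^9 + 170x^8 - 800x^7 + 2275x^6 - 4004x^5 + 4290x^4 - 2640x^3 + 825x^2 - 100x

Each diagonal entry of L is the vertex degree and each off-diagonal entry is -1 where an edge is present, 0 otherwise; in the order [1, 2, 3, 4, 5, 6, 7, 8, 9, 10] the diagonal is [2, 2, 2, 2, 2, 2, 2, 2, 2, 2]. Computing det(xI - L) by cofactor expansion (or equivalently via sum-over-permutations) gives x^10 - 20x^9 + 170x^8 - 800x^7 + 2275x^6 - 4004x^5 + 4290x^4 - 2640x^3 + 825x^2 - 100x. The coefficient of x^9 equals -trace(L) = -20, matching the sum of degrees. The largest eigenvalue, 4, is at most the vertex count 10. The eigenvalues sum to 20, which equals trace(L) = 2|E|.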